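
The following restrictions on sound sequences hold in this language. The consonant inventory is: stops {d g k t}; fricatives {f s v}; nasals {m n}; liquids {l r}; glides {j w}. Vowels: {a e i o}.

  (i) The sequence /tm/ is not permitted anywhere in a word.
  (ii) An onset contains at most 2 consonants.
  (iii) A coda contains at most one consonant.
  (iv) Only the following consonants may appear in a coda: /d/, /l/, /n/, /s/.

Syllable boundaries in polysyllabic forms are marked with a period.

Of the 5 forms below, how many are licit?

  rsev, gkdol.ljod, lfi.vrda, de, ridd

rsev — violates constraint (iv): syllable 1 coda contains /v/, which is not a licensed coda consonant → illicit
gkdol.ljod — violates constraint (ii): syllable 1 onset /gkd/ has 3 consonants (> 2) → illicit
lfi.vrda — violates constraint (ii): syllable 2 onset /vrd/ has 3 consonants (> 2) → illicit
de — σ1 onset /d/, coda /∅/ ok → licit
ridd — violates constraint (iii): syllable 1 coda /dd/ has 2 consonants (> 1) → illicit
Licit: de → 1.

1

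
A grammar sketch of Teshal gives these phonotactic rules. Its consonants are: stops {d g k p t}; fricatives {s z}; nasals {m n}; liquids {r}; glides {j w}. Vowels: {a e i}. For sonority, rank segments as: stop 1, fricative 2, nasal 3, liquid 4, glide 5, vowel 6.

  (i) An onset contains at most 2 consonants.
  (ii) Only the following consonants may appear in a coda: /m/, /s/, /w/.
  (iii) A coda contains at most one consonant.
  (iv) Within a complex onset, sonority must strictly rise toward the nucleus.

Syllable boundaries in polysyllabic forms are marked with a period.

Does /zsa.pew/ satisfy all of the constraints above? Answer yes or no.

no

/zsa.pew/ — violates constraint (iv): syllable 1 onset /zs/: /z/ (fricative, 2) → /s/ (fricative, 2) does not rise → not permitted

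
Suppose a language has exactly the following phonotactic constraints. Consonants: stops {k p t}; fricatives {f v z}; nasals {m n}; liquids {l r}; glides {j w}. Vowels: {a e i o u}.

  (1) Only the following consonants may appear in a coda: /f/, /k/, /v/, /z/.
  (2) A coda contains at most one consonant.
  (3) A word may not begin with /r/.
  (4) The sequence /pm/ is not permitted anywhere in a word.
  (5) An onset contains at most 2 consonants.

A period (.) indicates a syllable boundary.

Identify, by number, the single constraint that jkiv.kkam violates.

1

jkiv.kkam: syllable 2 coda contains /m/, which is not a licensed coda consonant.
This is a violation of constraint 1: "Only the following consonants may appear in a coda: /f/, /k/, /v/, /z/."
The remaining constraints (2, 3, 4, 5) are satisfied.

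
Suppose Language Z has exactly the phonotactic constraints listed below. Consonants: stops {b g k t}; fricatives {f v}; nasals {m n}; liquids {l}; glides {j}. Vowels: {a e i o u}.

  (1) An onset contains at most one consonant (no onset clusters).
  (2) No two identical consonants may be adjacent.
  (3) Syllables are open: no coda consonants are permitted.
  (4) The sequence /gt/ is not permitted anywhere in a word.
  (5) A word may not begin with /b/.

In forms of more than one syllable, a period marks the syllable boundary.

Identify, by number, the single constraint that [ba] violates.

5

[ba]: word begins with /b/.
This is a violation of constraint 5: "A word may not begin with /b/."
The remaining constraints (1, 2, 3, 4) are satisfied.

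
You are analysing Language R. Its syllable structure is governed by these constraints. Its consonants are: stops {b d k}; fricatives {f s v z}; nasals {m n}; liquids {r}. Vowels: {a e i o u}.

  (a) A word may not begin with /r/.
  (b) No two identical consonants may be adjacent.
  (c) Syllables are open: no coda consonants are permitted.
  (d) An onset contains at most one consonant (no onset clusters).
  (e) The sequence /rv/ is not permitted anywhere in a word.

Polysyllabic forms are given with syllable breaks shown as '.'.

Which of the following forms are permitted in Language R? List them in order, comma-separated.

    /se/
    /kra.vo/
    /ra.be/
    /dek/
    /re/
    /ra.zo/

/se/

/se/ — σ1 onset /s/, coda /∅/ ok → permitted
/kra.vo/ — violates constraint (d): syllable 1 onset /kr/ has 2 consonants (> 1) → not permitted
/ra.be/ — violates constraint (a): word begins with /r/ → not permitted
/dek/ — violates constraint (c): syllable 1 coda /k/ has 1 consonant (> 0) → not permitted
/re/ — violates constraint (a): word begins with /r/ → not permitted
/ra.zo/ — violates constraint (a): word begins with /r/ → not permitted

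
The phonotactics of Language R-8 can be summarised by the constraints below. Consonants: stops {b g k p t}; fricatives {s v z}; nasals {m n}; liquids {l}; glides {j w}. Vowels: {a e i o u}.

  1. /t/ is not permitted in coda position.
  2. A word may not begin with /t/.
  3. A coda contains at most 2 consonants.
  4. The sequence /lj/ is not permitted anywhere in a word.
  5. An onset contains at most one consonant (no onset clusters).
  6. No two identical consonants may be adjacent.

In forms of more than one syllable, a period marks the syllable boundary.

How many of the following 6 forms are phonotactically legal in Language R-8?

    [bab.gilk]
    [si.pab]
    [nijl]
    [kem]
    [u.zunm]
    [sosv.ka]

[bab.gilk] — σ1 onset /b/, coda /b/ ok; σ2 onset /g/, coda /lk/ (2C) ok → phonotactically legal
[si.pab] — σ1 onset /s/, coda /∅/ ok; σ2 onset /p/, coda /b/ ok → phonotactically legal
[nijl] — σ1 onset /n/, coda /jl/ (2C) ok → phonotactically legal
[kem] — σ1 onset /k/, coda /m/ ok → phonotactically legal
[u.zunm] — σ1 onset /∅/, coda /∅/ ok; σ2 onset /z/, coda /nm/ (2C) ok → phonotactically legal
[sosv.ka] — σ1 onset /s/, coda /sv/ (2C) ok; σ2 onset /k/, coda /∅/ ok → phonotactically legal
Phonotactically legal: [bab.gilk], [si.pab], [nijl], [kem], [u.zunm], [sosv.ka] → 6.

6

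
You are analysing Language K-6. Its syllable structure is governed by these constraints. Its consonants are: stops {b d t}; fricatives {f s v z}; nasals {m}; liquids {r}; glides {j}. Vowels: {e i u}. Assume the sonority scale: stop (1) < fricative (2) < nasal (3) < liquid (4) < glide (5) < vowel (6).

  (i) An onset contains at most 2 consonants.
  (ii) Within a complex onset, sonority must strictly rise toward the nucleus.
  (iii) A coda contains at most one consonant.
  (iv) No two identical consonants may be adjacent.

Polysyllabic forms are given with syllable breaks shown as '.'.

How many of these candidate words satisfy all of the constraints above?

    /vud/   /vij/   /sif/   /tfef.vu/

/vud/ — σ1 onset /v/, coda /d/ ok → licit
/vij/ — σ1 onset /v/, coda /j/ ok → licit
/sif/ — σ1 onset /s/, coda /f/ ok → licit
/tfef.vu/ — σ1 onset /tf/ (1→2 rises), coda /f/ ok; σ2 onset /v/, coda /∅/ ok → licit
Licit: /vud/, /vij/, /sif/, /tfef.vu/ → 4.

4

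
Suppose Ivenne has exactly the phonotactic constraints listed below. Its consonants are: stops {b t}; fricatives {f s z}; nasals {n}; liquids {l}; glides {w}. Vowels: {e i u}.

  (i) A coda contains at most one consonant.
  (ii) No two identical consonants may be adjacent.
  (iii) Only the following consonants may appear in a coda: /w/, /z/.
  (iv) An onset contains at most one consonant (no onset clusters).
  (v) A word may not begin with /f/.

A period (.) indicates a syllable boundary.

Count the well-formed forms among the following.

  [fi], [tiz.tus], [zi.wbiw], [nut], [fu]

0

[fi] — violates constraint (v): word begins with /f/ → ill-formed
[tiz.tus] — violates constraint (iii): syllable 2 coda contains /s/, which is not a licensed coda consonant → ill-formed
[zi.wbiw] — violates constraint (iv): syllable 2 onset /wb/ has 2 consonants (> 1) → ill-formed
[nut] — violates constraint (iii): syllable 1 coda contains /t/, which is not a licensed coda consonant → ill-formed
[fu] — violates constraint (v): word begins with /f/ → ill-formed
No form is well-formed → 0.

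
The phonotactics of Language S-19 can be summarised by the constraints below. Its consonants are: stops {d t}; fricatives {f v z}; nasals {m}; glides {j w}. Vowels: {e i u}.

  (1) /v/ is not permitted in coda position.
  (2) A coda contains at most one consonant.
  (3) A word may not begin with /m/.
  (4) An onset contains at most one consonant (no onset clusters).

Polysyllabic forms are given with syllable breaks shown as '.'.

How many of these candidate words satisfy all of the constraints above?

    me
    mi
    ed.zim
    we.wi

me — violates constraint 3: word begins with /m/ → not permitted
mi — violates constraint 3: word begins with /m/ → not permitted
ed.zim — σ1 onset /∅/, coda /d/ ok; σ2 onset /z/, coda /m/ ok → permitted
we.wi — σ1 onset /w/, coda /∅/ ok; σ2 onset /w/, coda /∅/ ok → permitted
Permitted: ed.zim, we.wi → 2.

2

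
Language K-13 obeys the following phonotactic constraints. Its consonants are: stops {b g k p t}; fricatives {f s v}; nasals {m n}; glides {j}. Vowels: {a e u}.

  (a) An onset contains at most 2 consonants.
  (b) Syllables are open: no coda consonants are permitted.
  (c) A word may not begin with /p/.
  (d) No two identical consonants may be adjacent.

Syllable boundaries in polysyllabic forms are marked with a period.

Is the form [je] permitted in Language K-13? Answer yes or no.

yes

[je] — σ1 onset /j/, coda /∅/ ok → permitted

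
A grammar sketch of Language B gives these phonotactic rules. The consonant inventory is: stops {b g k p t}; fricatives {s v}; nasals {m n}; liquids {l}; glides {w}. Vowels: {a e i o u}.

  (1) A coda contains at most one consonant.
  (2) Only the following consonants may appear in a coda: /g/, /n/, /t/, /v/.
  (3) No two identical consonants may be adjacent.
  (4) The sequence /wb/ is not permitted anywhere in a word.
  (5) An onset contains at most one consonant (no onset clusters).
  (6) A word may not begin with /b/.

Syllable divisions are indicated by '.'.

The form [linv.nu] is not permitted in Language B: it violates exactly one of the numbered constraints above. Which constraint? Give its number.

[linv.nu]: syllable 1 coda /nv/ has 2 consonants (> 1).
This is a violation of constraint 1: "A coda contains at most one consonant."
The remaining constraints (2, 3, 4, 5, 6) are satisfied.

1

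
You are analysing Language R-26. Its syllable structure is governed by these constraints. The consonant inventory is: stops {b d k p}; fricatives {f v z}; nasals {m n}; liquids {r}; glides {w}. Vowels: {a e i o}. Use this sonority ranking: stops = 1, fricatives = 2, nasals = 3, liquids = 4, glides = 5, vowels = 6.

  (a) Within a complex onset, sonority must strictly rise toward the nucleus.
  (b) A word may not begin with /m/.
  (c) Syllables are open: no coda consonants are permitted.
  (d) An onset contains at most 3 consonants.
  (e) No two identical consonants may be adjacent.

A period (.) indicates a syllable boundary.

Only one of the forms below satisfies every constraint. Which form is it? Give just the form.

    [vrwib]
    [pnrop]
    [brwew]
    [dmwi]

[vrwib] — violates constraint (c): syllable 1 coda /b/ has 1 consonant (> 0) → ill-formed
[pnrop] — violates constraint (c): syllable 1 coda /p/ has 1 consonant (> 0) → ill-formed
[brwew] — violates constraint (c): syllable 1 coda /w/ has 1 consonant (> 0) → ill-formed
[dmwi] — σ1 onset /dmw/ (1→3→5 rises), coda /∅/ ok → well-formed

[dmwi]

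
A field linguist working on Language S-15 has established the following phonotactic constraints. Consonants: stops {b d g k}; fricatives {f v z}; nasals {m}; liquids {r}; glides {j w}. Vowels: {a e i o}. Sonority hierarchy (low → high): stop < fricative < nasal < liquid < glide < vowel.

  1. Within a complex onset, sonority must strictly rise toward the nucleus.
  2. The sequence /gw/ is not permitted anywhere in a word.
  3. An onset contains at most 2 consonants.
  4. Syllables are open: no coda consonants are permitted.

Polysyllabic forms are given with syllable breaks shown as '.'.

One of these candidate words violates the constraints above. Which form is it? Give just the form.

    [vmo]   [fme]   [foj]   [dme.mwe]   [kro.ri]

[foj]

[vmo] — σ1 onset /vm/ (2→3 rises), coda /∅/ ok → permitted
[fme] — σ1 onset /fm/ (2→3 rises), coda /∅/ ok → permitted
[foj] — violates constraint 4: syllable 1 coda /j/ has 1 consonant (> 0) → not permitted
[dme.mwe] — σ1 onset /dm/ (1→3 rises), coda /∅/ ok; σ2 onset /mw/ (3→5 rises), coda /∅/ ok → permitted
[kro.ri] — σ1 onset /kr/ (1→4 rises), coda /∅/ ok; σ2 onset /r/, coda /∅/ ok → permitted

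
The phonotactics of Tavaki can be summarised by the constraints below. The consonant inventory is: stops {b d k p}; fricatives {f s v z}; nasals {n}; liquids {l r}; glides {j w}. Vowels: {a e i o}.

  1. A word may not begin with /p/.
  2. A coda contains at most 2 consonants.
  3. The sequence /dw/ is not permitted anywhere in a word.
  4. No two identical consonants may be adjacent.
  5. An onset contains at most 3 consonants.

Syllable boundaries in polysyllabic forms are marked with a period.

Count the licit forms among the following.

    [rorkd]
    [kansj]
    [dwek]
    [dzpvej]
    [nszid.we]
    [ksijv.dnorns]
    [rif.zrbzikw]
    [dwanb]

0

[rorkd] — violates constraint 2: syllable 1 coda /rkd/ has 3 consonants (> 2) → illicit
[kansj] — violates constraint 2: syllable 1 coda /nsj/ has 3 consonants (> 2) → illicit
[dwek] — violates constraint 3: contains banned sequence /dw/ → illicit
[dzpvej] — violates constraint 5: syllable 1 onset /dzpv/ has 4 consonants (> 3) → illicit
[nszid.we] — violates constraint 3: contains banned sequence /dw/ → illicit
[ksijv.dnorns] — violates constraint 2: syllable 2 coda /rns/ has 3 consonants (> 2) → illicit
[rif.zrbzikw] — violates constraint 5: syllable 2 onset /zrbz/ has 4 consonants (> 3) → illicit
[dwanb] — violates constraint 3: contains banned sequence /dw/ → illicit
No form is licit → 0.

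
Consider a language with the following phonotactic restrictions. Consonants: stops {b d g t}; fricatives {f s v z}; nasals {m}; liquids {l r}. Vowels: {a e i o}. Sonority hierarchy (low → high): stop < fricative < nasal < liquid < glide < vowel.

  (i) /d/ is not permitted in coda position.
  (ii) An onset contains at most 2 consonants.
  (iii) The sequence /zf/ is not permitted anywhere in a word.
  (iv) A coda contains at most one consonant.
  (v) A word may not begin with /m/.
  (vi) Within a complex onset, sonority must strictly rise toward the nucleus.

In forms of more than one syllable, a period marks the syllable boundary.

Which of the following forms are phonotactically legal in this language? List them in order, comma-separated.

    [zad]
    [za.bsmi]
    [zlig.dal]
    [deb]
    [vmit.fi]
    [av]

[zad] — violates constraint (i): syllable 1 coda contains /d/ → phonotactically illegal
[za.bsmi] — violates constraint (ii): syllable 2 onset /bsm/ has 3 consonants (> 2) → phonotactically illegal
[zlig.dal] — σ1 onset /zl/ (2→4 rises), coda /g/ ok; σ2 onset /d/, coda /l/ ok → phonotactically legal
[deb] — σ1 onset /d/, coda /b/ ok → phonotactically legal
[vmit.fi] — σ1 onset /vm/ (2→3 rises), coda /t/ ok; σ2 onset /f/, coda /∅/ ok → phonotactically legal
[av] — σ1 onset /∅/, coda /v/ ok → phonotactically legal

[zlig.dal], [deb], [vmit.fi], [av]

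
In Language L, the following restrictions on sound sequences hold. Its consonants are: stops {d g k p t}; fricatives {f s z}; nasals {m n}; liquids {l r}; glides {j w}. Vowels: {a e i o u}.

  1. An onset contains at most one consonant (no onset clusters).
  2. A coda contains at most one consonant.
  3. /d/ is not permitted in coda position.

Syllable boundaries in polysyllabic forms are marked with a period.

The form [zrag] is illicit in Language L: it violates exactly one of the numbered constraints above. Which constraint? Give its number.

[zrag]: syllable 1 onset /zr/ has 2 consonants (> 1).
This is a violation of constraint 1: "An onset contains at most one consonant (no onset clusters)."
The remaining constraints (2, 3) are satisfied.

1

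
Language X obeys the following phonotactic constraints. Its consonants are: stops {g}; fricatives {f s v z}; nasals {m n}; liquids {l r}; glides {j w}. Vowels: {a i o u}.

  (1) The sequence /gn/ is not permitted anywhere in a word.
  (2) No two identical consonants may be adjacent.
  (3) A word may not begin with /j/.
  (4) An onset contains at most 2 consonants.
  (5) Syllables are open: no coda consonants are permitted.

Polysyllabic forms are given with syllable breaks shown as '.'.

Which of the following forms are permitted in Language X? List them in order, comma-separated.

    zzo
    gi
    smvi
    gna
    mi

gi, mi

zzo — violates constraint 2: adjacent identical consonants /zz/ → not permitted
gi — σ1 onset /g/, coda /∅/ ok → permitted
smvi — violates constraint 4: syllable 1 onset /smv/ has 3 consonants (> 2) → not permitted
gna — violates constraint 1: contains banned sequence /gn/ → not permitted
mi — σ1 onset /m/, coda /∅/ ok → permitted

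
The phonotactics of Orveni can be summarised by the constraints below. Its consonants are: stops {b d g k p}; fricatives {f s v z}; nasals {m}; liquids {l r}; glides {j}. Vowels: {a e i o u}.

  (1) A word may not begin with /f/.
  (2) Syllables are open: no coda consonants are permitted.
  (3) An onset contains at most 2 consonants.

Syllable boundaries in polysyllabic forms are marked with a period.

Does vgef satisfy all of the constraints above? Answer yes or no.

no

vgef — violates constraint 2: syllable 1 coda /f/ has 1 consonant (> 0) → ill-formed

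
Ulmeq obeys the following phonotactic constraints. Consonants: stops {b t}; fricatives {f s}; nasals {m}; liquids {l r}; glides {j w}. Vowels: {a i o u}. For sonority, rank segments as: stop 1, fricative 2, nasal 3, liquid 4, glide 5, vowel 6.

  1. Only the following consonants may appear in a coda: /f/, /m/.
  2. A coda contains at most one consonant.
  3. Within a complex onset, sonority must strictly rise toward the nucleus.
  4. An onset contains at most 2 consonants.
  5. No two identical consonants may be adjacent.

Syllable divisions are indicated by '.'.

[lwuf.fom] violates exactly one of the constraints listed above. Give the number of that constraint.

5

[lwuf.fom]: adjacent identical consonants /ff/.
This is a violation of constraint 5: "No two identical consonants may be adjacent."
The remaining constraints (1, 2, 3, 4) are satisfied.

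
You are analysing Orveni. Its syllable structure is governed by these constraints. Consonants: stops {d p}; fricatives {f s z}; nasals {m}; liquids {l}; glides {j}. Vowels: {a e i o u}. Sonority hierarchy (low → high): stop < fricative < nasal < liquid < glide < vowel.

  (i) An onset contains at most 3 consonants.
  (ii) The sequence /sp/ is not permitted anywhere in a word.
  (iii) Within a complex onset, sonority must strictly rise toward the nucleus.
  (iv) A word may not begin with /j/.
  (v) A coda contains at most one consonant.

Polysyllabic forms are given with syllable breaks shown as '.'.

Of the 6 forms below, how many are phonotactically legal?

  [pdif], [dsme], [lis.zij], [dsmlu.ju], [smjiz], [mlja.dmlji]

3

[pdif] — violates constraint (iii): syllable 1 onset /pd/: /p/ (stop, 1) → /d/ (stop, 1) does not rise → phonotactically illegal
[dsme] — σ1 onset /dsm/ (1→2→3 rises), coda /∅/ ok → phonotactically legal
[lis.zij] — σ1 onset /l/, coda /s/ ok; σ2 onset /z/, coda /j/ ok → phonotactically legal
[dsmlu.ju] — violates constraint (i): syllable 1 onset /dsml/ has 4 consonants (> 3) → phonotactically illegal
[smjiz] — σ1 onset /smj/ (2→3→5 rises), coda /z/ ok → phonotactically legal
[mlja.dmlji] — violates constraint (i): syllable 2 onset /dmlj/ has 4 consonants (> 3) → phonotactically illegal
Phonotactically legal: [dsme], [lis.zij], [smjiz] → 3.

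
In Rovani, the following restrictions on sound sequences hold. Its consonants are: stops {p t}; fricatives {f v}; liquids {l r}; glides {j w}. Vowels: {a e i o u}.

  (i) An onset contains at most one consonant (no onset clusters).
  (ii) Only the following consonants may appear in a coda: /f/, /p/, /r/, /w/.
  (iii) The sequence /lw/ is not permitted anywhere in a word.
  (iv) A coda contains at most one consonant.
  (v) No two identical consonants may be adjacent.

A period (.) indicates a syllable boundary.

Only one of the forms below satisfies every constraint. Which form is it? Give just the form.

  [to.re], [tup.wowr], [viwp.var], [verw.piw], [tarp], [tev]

[to.re]

[to.re] — σ1 onset /t/, coda /∅/ ok; σ2 onset /r/, coda /∅/ ok → licit
[tup.wowr] — violates constraint (iv): syllable 2 coda /wr/ has 2 consonants (> 1) → illicit
[viwp.var] — violates constraint (iv): syllable 1 coda /wp/ has 2 consonants (> 1) → illicit
[verw.piw] — violates constraint (iv): syllable 1 coda /rw/ has 2 consonants (> 1) → illicit
[tarp] — violates constraint (iv): syllable 1 coda /rp/ has 2 consonants (> 1) → illicit
[tev] — violates constraint (ii): syllable 1 coda contains /v/, which is not a licensed coda consonant → illicit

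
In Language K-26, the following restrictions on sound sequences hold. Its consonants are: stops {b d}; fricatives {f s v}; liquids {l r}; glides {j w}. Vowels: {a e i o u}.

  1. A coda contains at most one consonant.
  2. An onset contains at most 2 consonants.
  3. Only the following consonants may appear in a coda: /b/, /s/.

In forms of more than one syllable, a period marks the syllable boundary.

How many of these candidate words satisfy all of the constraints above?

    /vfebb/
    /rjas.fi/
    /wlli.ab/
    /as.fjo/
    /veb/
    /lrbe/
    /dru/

/vfebb/ — violates constraint 1: syllable 1 coda /bb/ has 2 consonants (> 1) → not permitted
/rjas.fi/ — σ1 onset /rj/ (2C), coda /s/ ok; σ2 onset /f/, coda /∅/ ok → permitted
/wlli.ab/ — violates constraint 2: syllable 1 onset /wll/ has 3 consonants (> 2) → not permitted
/as.fjo/ — σ1 onset /∅/, coda /s/ ok; σ2 onset /fj/ (2C), coda /∅/ ok → permitted
/veb/ — σ1 onset /v/, coda /b/ ok → permitted
/lrbe/ — violates constraint 2: syllable 1 onset /lrb/ has 3 consonants (> 2) → not permitted
/dru/ — σ1 onset /dr/ (2C), coda /∅/ ok → permitted
Permitted: /rjas.fi/, /as.fjo/, /veb/, /dru/ → 4.

4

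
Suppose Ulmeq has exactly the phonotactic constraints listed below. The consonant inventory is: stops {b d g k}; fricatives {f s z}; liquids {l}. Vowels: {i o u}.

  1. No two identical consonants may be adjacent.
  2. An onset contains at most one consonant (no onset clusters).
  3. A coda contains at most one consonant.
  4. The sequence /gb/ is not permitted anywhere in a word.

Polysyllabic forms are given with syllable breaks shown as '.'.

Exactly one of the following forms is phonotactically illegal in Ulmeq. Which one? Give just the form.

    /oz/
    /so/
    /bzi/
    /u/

/oz/ — σ1 onset /∅/, coda /z/ ok → phonotactically legal
/so/ — σ1 onset /s/, coda /∅/ ok → phonotactically legal
/bzi/ — violates constraint 2: syllable 1 onset /bz/ has 2 consonants (> 1) → phonotactically illegal
/u/ — σ1 onset /∅/, coda /∅/ ok → phonotactically legal

/bzi/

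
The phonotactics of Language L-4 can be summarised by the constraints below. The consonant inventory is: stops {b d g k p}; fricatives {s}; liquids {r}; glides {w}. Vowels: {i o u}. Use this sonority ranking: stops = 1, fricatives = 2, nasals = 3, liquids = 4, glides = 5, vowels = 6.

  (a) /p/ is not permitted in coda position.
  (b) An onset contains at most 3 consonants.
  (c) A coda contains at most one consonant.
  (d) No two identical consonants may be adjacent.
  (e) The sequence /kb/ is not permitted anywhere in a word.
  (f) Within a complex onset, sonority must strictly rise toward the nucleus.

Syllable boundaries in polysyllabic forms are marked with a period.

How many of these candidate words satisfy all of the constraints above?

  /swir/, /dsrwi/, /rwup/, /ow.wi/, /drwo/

2

/swir/ — σ1 onset /sw/ (2→5 rises), coda /r/ ok → licit
/dsrwi/ — violates constraint (b): syllable 1 onset /dsrw/ has 4 consonants (> 3) → illicit
/rwup/ — violates constraint (a): syllable 1 coda contains /p/ → illicit
/ow.wi/ — violates constraint (d): adjacent identical consonants /ww/ → illicit
/drwo/ — σ1 onset /drw/ (1→4→5 rises), coda /∅/ ok → licit
Licit: /swir/, /drwo/ → 2.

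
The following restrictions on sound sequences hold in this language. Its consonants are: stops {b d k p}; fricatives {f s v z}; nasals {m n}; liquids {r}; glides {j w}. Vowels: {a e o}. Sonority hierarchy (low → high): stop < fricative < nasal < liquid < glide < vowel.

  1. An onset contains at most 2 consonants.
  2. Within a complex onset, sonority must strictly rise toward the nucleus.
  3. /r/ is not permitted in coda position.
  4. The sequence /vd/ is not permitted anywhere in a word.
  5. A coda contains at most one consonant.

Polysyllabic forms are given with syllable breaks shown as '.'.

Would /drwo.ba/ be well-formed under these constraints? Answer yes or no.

/drwo.ba/ — violates constraint 1: syllable 1 onset /drw/ has 3 consonants (> 2) → ill-formed

no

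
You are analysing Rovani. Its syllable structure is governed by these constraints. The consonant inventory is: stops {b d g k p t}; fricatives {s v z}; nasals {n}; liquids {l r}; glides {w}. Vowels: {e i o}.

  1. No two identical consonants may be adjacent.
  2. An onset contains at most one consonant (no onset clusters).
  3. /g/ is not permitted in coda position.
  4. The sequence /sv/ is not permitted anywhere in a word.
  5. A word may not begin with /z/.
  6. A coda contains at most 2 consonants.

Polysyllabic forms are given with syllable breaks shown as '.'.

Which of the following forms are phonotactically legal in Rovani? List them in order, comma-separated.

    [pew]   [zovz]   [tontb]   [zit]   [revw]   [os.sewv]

[pew], [revw]

[pew] — σ1 onset /p/, coda /w/ ok → phonotactically legal
[zovz] — violates constraint 5: word begins with /z/ → phonotactically illegal
[tontb] — violates constraint 6: syllable 1 coda /ntb/ has 3 consonants (> 2) → phonotactically illegal
[zit] — violates constraint 5: word begins with /z/ → phonotactically illegal
[revw] — σ1 onset /r/, coda /vw/ (2C) ok → phonotactically legal
[os.sewv] — violates constraint 1: adjacent identical consonants /ss/ → phonotactically illegal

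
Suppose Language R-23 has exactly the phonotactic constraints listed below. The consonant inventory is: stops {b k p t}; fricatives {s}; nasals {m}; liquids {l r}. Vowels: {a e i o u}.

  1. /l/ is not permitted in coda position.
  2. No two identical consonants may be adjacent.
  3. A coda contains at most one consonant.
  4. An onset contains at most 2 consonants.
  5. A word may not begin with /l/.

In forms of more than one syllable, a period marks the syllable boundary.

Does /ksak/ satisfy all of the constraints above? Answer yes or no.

yes

/ksak/ — σ1 onset /ks/ (2C), coda /k/ ok → permitted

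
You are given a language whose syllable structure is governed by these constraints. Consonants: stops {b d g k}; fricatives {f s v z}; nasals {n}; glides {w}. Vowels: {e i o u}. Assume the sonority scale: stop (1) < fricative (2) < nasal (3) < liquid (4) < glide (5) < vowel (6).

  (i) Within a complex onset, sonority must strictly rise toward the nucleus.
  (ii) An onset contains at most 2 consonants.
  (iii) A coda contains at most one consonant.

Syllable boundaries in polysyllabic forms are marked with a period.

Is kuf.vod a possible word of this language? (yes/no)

yes

kuf.vod — σ1 onset /k/, coda /f/ ok; σ2 onset /v/, coda /d/ ok → permitted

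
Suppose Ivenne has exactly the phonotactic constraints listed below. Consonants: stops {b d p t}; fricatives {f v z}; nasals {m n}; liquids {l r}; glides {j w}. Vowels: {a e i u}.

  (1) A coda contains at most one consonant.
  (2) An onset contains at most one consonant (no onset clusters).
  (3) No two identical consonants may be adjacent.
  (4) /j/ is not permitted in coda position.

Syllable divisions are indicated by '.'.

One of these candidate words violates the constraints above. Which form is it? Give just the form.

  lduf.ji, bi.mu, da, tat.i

lduf.ji — violates constraint 2: syllable 1 onset /ld/ has 2 consonants (> 1) → not permitted
bi.mu — σ1 onset /b/, coda /∅/ ok; σ2 onset /m/, coda /∅/ ok → permitted
da — σ1 onset /d/, coda /∅/ ok → permitted
tat.i — σ1 onset /t/, coda /t/ ok; σ2 onset /∅/, coda /∅/ ok → permitted

lduf.ji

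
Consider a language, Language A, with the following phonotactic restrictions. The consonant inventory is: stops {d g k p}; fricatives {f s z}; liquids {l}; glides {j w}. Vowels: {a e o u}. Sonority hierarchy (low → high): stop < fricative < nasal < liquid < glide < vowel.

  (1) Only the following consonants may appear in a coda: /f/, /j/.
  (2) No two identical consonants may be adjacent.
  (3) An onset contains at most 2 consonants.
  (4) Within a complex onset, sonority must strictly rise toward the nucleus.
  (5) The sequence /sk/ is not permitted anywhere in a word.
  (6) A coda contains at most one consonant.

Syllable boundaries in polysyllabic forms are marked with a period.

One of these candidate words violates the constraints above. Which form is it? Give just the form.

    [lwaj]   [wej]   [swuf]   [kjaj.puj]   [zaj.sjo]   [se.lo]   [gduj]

[gduj]

[lwaj] — σ1 onset /lw/ (4→5 rises), coda /j/ ok → phonotactically legal
[wej] — σ1 onset /w/, coda /j/ ok → phonotactically legal
[swuf] — σ1 onset /sw/ (2→5 rises), coda /f/ ok → phonotactically legal
[kjaj.puj] — σ1 onset /kj/ (1→5 rises), coda /j/ ok; σ2 onset /p/, coda /j/ ok → phonotactically legal
[zaj.sjo] — σ1 onset /z/, coda /j/ ok; σ2 onset /sj/ (2→5 rises), coda /∅/ ok → phonotactically legal
[se.lo] — σ1 onset /s/, coda /∅/ ok; σ2 onset /l/, coda /∅/ ok → phonotactically legal
[gduj] — violates constraint 4: syllable 1 onset /gd/: /g/ (stop, 1) → /d/ (stop, 1) does not rise → phonotactically illegal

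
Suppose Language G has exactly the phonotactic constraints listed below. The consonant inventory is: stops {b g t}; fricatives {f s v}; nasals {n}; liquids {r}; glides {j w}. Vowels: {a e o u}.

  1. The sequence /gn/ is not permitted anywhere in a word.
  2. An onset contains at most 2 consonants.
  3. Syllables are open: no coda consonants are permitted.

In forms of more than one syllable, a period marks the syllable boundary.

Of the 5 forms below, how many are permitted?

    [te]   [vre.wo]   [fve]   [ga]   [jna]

5

[te] — σ1 onset /t/, coda /∅/ ok → permitted
[vre.wo] — σ1 onset /vr/ (2C), coda /∅/ ok; σ2 onset /w/, coda /∅/ ok → permitted
[fve] — σ1 onset /fv/ (2C), coda /∅/ ok → permitted
[ga] — σ1 onset /g/, coda /∅/ ok → permitted
[jna] — σ1 onset /jn/ (2C), coda /∅/ ok → permitted
Permitted: [te], [vre.wo], [fve], [ga], [jna] → 5.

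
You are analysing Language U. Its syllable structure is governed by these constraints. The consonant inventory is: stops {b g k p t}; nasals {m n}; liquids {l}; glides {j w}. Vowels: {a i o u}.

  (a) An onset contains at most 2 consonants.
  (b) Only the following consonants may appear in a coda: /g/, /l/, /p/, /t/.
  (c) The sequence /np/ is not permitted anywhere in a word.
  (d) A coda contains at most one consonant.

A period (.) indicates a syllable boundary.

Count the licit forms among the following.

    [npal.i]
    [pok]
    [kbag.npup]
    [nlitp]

[npal.i] — violates constraint (c): contains banned sequence /np/ → illicit
[pok] — violates constraint (b): syllable 1 coda contains /k/, which is not a licensed coda consonant → illicit
[kbag.npup] — violates constraint (c): contains banned sequence /np/ → illicit
[nlitp] — violates constraint (d): syllable 1 coda /tp/ has 2 consonants (> 1) → illicit
No form is licit → 0.

0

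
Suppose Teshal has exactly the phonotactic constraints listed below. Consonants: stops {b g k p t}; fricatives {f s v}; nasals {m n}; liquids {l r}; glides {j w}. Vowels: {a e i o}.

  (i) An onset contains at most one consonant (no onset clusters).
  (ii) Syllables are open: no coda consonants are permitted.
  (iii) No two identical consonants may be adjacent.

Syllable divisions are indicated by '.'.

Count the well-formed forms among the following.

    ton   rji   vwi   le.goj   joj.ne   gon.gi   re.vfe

ton — violates constraint (ii): syllable 1 coda /n/ has 1 consonant (> 0) → ill-formed
rji — violates constraint (i): syllable 1 onset /rj/ has 2 consonants (> 1) → ill-formed
vwi — violates constraint (i): syllable 1 onset /vw/ has 2 consonants (> 1) → ill-formed
le.goj — violates constraint (ii): syllable 2 coda /j/ has 1 consonant (> 0) → ill-formed
joj.ne — violates constraint (ii): syllable 1 coda /j/ has 1 consonant (> 0) → ill-formed
gon.gi — violates constraint (ii): syllable 1 coda /n/ has 1 consonant (> 0) → ill-formed
re.vfe — violates constraint (i): syllable 2 onset /vf/ has 2 consonants (> 1) → ill-formed
No form is well-formed → 0.

0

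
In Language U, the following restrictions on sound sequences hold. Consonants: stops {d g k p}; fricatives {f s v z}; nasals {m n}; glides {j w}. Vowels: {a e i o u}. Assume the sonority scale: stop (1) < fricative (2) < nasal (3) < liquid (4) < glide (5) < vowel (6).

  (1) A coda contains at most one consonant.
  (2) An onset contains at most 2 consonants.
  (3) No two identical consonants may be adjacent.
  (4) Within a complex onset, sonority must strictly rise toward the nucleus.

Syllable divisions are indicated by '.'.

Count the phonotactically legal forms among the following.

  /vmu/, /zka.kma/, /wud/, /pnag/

/vmu/ — σ1 onset /vm/ (2→3 rises), coda /∅/ ok → phonotactically legal
/zka.kma/ — violates constraint 4: syllable 1 onset /zk/: /z/ (fricative, 2) → /k/ (stop, 1) does not rise → phonotactically illegal
/wud/ — σ1 onset /w/, coda /d/ ok → phonotactically legal
/pnag/ — σ1 onset /pn/ (1→3 rises), coda /g/ ok → phonotactically legal
Phonotactically legal: /vmu/, /wud/, /pnag/ → 3.

3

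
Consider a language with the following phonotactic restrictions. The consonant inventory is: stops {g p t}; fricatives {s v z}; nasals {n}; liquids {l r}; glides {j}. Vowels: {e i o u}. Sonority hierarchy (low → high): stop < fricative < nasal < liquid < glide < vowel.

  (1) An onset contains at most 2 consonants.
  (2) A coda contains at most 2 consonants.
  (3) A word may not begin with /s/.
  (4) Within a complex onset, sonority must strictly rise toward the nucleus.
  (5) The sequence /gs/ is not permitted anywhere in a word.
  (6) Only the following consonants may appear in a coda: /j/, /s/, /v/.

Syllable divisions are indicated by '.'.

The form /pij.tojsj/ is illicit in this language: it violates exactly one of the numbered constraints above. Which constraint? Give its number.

/pij.tojsj/: syllable 2 coda /jsj/ has 3 consonants (> 2).
This is a violation of constraint 2: "A coda contains at most 2 consonants."
The remaining constraints (1, 3, 4, 5, 6) are satisfied.

2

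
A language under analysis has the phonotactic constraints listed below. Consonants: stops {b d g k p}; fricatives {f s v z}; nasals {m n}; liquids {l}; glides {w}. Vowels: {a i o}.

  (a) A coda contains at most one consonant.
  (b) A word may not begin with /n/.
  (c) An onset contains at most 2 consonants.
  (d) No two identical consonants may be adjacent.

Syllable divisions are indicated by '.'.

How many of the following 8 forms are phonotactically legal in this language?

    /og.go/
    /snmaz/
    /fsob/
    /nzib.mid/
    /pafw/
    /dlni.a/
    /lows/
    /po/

/og.go/ — violates constraint (d): adjacent identical consonants /gg/ → phonotactically illegal
/snmaz/ — violates constraint (c): syllable 1 onset /snm/ has 3 consonants (> 2) → phonotactically illegal
/fsob/ — σ1 onset /fs/ (2C), coda /b/ ok → phonotactically legal
/nzib.mid/ — violates constraint (b): word begins with /n/ → phonotactically illegal
/pafw/ — violates constraint (a): syllable 1 coda /fw/ has 2 consonants (> 1) → phonotactically illegal
/dlni.a/ — violates constraint (c): syllable 1 onset /dln/ has 3 consonants (> 2) → phonotactically illegal
/lows/ — violates constraint (a): syllable 1 coda /ws/ has 2 consonants (> 1) → phonotactically illegal
/po/ — σ1 onset /p/, coda /∅/ ok → phonotactically legal
Phonotactically legal: /fsob/, /po/ → 2.

2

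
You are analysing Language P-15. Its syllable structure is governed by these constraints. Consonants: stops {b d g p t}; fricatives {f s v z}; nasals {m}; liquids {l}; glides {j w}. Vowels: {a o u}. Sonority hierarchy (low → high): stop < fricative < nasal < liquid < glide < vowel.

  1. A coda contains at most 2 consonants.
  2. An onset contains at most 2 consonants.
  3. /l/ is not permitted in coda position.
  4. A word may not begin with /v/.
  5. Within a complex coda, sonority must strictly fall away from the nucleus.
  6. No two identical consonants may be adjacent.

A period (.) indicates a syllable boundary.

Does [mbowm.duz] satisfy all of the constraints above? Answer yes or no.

[mbowm.duz] — σ1 onset /mb/ (2C), coda /wm/ (5→3 falls) ok; σ2 onset /d/, coda /z/ ok → licit

yes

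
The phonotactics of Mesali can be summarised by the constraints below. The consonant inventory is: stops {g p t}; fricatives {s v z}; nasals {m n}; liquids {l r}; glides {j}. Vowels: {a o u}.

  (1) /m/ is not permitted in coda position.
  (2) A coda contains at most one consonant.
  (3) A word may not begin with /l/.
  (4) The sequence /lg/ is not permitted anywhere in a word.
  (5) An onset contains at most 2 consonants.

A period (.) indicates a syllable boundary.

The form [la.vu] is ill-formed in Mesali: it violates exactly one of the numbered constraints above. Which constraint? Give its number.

[la.vu]: word begins with /l/.
This is a violation of constraint 3: "A word may not begin with /l/."
The remaining constraints (1, 2, 4, 5) are satisfied.

3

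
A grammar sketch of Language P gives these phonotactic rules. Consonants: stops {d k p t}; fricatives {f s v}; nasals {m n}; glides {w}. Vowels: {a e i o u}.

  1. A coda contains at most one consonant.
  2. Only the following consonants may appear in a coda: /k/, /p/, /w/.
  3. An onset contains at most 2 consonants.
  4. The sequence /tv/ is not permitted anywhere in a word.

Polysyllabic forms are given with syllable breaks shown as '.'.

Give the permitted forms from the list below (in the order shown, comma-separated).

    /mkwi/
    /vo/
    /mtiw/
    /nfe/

/vo/, /mtiw/, /nfe/

/mkwi/ — violates constraint 3: syllable 1 onset /mkw/ has 3 consonants (> 2) → not permitted
/vo/ — σ1 onset /v/, coda /∅/ ok → permitted
/mtiw/ — σ1 onset /mt/ (2C), coda /w/ ok → permitted
/nfe/ — σ1 onset /nf/ (2C), coda /∅/ ok → permitted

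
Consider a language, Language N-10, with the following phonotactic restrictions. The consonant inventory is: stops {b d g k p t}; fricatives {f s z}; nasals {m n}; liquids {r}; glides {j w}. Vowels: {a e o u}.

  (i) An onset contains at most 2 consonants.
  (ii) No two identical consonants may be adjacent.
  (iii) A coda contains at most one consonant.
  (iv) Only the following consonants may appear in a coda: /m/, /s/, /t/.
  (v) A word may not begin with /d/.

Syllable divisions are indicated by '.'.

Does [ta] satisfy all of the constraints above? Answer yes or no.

[ta] — σ1 onset /t/, coda /∅/ ok → phonotactically legal

yes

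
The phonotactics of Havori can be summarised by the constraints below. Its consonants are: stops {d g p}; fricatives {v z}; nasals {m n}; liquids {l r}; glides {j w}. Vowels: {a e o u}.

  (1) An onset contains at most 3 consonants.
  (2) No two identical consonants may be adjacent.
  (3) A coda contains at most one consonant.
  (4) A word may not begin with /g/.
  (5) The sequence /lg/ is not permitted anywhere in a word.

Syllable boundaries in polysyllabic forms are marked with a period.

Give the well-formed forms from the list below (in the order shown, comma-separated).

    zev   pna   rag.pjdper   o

zev — σ1 onset /z/, coda /v/ ok → well-formed
pna — σ1 onset /pn/ (2C), coda /∅/ ok → well-formed
rag.pjdper — violates constraint 1: syllable 2 onset /pjdp/ has 4 consonants (> 3) → ill-formed
o — σ1 onset /∅/, coda /∅/ ok → well-formed

zev, pna, o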